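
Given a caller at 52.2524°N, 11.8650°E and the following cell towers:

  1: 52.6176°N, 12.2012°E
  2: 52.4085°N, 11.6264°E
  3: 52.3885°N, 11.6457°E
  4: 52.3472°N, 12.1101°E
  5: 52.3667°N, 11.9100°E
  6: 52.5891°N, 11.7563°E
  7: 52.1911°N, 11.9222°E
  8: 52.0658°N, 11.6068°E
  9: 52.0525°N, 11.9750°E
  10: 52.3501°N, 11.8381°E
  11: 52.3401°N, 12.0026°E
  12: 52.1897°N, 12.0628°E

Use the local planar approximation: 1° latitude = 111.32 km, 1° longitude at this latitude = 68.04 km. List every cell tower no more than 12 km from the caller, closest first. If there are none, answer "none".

7, 10

Distances from 52.2524°N, 11.8650°E:
1: √((0.3652·111.32)² + (0.3362·68.04)²) = √(1652.752920 + 523.267821) = 46.6478 km
2: √((0.1561·111.32)² + (-0.2386·68.04)²) = √(301.961936 + 263.553925) = 23.7806 km
3: √((0.1361·111.32)² + (-0.2193·68.04)²) = √(229.542256 + 222.641374) = 21.2646 km
4: √((0.0948·111.32)² + (0.2451·68.04)²) = √(111.368679 + 278.109121) = 19.7352 km
5: √((0.1143·111.32)² + (0.0450·68.04)²) = √(161.897020 + 9.374619) = 13.0871 km
6: √((0.3367·111.32)² + (-0.1087·68.04)²) = √(1404.858644 + 54.700047) = 38.2042 km
7: √((-0.0613·111.32)² + (0.0572·68.04)²) = √(46.565830 + 15.146792) = 7.8557 km
8: √((-0.1866·111.32)² + (-0.2582·68.04)²) = √(431.488946 + 308.632094) = 27.2052 km
9: √((-0.1999·111.32)² + (0.1100·68.04)²) = √(495.190134 + 56.016243) = 23.4778 km
10: √((0.0977·111.32)² + (-0.0269·68.04)²) = √(118.286593 + 3.349910) = 11.0289 km
11: √((0.0877·111.32)² + (0.1376·68.04)²) = √(95.311561 + 87.652736) = 13.5264 km
12: √((-0.0627·111.32)² + (0.1978·68.04)²) = √(48.717105 + 181.126162) = 15.1606 km
Threshold 12 km: 7 (7.8557 km), 10 (11.0289 km) are within range.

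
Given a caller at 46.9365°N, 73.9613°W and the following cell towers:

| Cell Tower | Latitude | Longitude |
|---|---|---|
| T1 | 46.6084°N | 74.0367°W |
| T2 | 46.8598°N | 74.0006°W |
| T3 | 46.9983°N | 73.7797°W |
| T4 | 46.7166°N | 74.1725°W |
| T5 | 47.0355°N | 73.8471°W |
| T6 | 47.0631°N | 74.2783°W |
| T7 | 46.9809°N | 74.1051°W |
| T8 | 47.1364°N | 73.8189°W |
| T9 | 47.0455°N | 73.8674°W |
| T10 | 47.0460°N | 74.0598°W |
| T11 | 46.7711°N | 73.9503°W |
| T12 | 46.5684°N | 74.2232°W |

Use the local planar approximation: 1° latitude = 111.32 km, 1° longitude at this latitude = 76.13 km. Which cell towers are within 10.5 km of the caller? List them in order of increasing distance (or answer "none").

Distances from 46.9365°N, 73.9613°W:
T1: 36.9724 km
T2: 9.0473 km
T3: 15.4423 km
T4: 29.2875 km
T5: 14.0372 km
T6: 27.9469 km
T7: 12.0115 km
T8: 24.7531 km
T9: 14.0831 km
T10: 14.3114 km
T11: 18.4314 km
T12: 45.5702 km
Threshold 10.5 km: T2 (9.0473 km) is within range.

T2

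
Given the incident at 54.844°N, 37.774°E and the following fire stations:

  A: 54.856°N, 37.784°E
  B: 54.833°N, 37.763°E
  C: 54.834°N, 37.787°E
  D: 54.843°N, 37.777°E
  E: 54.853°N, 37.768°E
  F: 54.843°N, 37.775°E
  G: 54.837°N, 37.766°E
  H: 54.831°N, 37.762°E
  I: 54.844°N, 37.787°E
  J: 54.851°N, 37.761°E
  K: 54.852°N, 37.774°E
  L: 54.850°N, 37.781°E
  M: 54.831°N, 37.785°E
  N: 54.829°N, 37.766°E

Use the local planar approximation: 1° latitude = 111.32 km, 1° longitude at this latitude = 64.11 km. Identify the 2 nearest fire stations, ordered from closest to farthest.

F, D

Distances from 54.844°N, 37.774°E:
A: √((0.012·111.32)² + (0.010·64.11)²) = √(1.78447 + 0.41101) = 1.482 km
B: √((-0.011·111.32)² + (-0.011·64.11)²) = √(1.49945 + 0.49732) = 1.413 km
C: √((-0.010·111.32)² + (0.013·64.11)²) = √(1.23921 + 0.69461) = 1.391 km
D: √((-0.001·111.32)² + (0.003·64.11)²) = √(0.01239 + 0.03699) = 0.222 km
E: √((0.009·111.32)² + (-0.006·64.11)²) = √(1.00376 + 0.14796) = 1.073 km
F: √((-0.001·111.32)² + (0.001·64.11)²) = √(0.01239 + 0.00411) = 0.128 km
G: √((-0.007·111.32)² + (-0.008·64.11)²) = √(0.60721 + 0.26305) = 0.933 km
H: √((-0.013·111.32)² + (-0.012·64.11)²) = √(2.09427 + 0.59185) = 1.639 km
I: √((0.000·111.32)² + (0.013·64.11)²) = √(0.00000 + 0.69461) = 0.833 km
J: √((0.007·111.32)² + (-0.013·64.11)²) = √(0.60721 + 0.69461) = 1.141 km
K: √((0.008·111.32)² + (0.000·64.11)²) = √(0.79310 + 0.00000) = 0.891 km
L: √((0.006·111.32)² + (0.007·64.11)²) = √(0.44612 + 0.20139) = 0.805 km
M: √((-0.013·111.32)² + (0.011·64.11)²) = √(2.09427 + 0.49732) = 1.610 km
N: √((-0.015·111.32)² + (-0.008·64.11)²) = √(2.78823 + 0.26305) = 1.747 km
Sorted: F (0.128 km) < D (0.222 km) < L (0.805 km) < I (0.833 km) < …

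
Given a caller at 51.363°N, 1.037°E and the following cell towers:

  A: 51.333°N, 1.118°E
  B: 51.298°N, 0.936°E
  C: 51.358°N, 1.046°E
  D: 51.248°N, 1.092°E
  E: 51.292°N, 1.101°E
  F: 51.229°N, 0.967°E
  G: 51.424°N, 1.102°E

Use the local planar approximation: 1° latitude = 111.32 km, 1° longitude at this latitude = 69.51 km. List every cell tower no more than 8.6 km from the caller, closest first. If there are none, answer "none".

C, A, G

Distances from 51.363°N, 1.037°E:
A: √((-0.030·111.32)² + (0.081·69.51)²) = √(11.15293 + 31.70039) = 6.546 km
B: √((-0.065·111.32)² + (-0.101·69.51)²) = √(52.35680 + 49.28756) = 10.082 km
C: √((-0.005·111.32)² + (0.009·69.51)²) = √(0.30980 + 0.39136) = 0.837 km
D: √((-0.115·111.32)² + (0.055·69.51)²) = √(163.88608 + 14.61571) = 13.360 km
E: √((-0.071·111.32)² + (0.064·69.51)²) = √(62.46879 + 19.79040) = 9.070 km
F: √((-0.134·111.32)² + (-0.070·69.51)²) = √(222.51331 + 23.67504) = 15.690 km
G: √((0.061·111.32)² + (0.065·69.51)²) = √(46.11116 + 20.41368) = 8.156 km
Threshold 8.6 km: C (0.837 km), A (6.546 km), G (8.156 km) are within range.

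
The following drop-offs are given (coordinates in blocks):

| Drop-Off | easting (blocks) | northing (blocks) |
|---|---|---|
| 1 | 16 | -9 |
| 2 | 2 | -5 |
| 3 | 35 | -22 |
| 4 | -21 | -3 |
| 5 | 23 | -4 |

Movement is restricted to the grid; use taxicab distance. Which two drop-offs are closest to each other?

Pairwise distances:
1–2: 18 blocks
1–3: 32 blocks
1–4: 43 blocks
1–5: 12 blocks
2–3: 50 blocks
2–4: 25 blocks
2–5: 22 blocks
3–4: 75 blocks
3–5: 30 blocks
4–5: 45 blocks
Closest pair: 1–5 at 12 blocks.

1 and 5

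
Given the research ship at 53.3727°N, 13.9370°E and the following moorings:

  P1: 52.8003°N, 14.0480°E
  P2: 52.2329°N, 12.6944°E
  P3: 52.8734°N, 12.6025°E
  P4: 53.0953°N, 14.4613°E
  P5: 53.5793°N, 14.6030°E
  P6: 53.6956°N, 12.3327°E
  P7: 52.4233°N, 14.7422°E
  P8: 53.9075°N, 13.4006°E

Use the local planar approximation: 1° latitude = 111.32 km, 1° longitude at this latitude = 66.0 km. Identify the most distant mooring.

Distances from 53.3727°N, 13.9370°E:
P1: 64.1393 km
P2: 151.0797 km
P3: 104.1486 km
P4: 46.3790 km
P5: 49.6092 km
P6: 111.8188 km
P7: 118.2962 km
P8: 69.2649 km
Maximum: P2 at 151.0797 km.

P2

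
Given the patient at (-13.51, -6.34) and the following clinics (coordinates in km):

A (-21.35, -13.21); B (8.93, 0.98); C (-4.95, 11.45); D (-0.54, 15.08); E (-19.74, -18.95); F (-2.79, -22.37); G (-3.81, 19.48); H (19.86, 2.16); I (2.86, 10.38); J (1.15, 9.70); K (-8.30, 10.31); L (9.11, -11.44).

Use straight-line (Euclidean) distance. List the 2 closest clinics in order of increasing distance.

Distances from (-13.51, -6.34):
A: √((-7.84)² + (-6.87)²) = √(61.4656 + 47.1969) = 10.42 km
B: √((22.44)² + (7.32)²) = √(503.5536 + 53.5824) = 23.60 km
C: √((8.56)² + (17.79)²) = √(73.2736 + 316.4841) = 19.74 km
D: √((12.97)² + (21.42)²) = √(168.2209 + 458.8164) = 25.04 km
E: √((-6.23)² + (-12.61)²) = √(38.8129 + 159.0121) = 14.07 km
F: √((10.72)² + (-16.03)²) = √(114.9184 + 256.9609) = 19.28 km
G: √((9.70)² + (25.82)²) = √(94.0900 + 666.6724) = 27.58 km
H: √((33.37)² + (8.50)²) = √(1113.5569 + 72.2500) = 34.44 km
I: √((16.37)² + (16.72)²) = √(267.9769 + 279.5584) = 23.40 km
J: √((14.66)² + (16.04)²) = √(214.9156 + 257.2816) = 21.73 km
K: √((5.21)² + (16.65)²) = √(27.1441 + 277.2225) = 17.45 km
L: √((22.62)² + (-5.10)²) = √(511.6644 + 26.0100) = 23.19 km
Sorted: A (10.42 km) < E (14.07 km) < K (17.45 km) < F (19.28 km) < …

A, E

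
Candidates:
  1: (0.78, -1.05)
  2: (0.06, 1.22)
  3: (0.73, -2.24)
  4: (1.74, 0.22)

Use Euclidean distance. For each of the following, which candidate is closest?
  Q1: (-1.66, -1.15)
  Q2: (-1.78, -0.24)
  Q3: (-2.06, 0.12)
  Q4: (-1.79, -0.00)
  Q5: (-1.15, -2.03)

Q1 at (-1.66, -1.15):
  1: √((2.44)² + (0.10)²) = √(5.9536 + 0.0100) = 2.44
  2: √((1.72)² + (2.37)²) = √(2.9584 + 5.6169) = 2.93
  3: √((2.39)² + (-1.09)²) = √(5.7121 + 1.1881) = 2.63
  4: √((3.40)² + (1.37)²) = √(11.5600 + 1.8769) = 3.67
  → nearest: 1 (2.44)
Q2 at (-1.78, -0.24):
  1: √((2.56)² + (-0.81)²) = √(6.5536 + 0.6561) = 2.69
  2: √((1.84)² + (1.46)²) = √(3.3856 + 2.1316) = 2.35
  3: √((2.51)² + (-2.00)²) = √(6.3001 + 4.0000) = 3.21
  4: √((3.52)² + (0.46)²) = √(12.3904 + 0.2116) = 3.55
  → nearest: 2 (2.35)
Q3 at (-2.06, 0.12):
  1: √((2.84)² + (-1.17)²) = √(8.0656 + 1.3689) = 3.07
  2: √((2.12)² + (1.10)²) = √(4.4944 + 1.2100) = 2.39
  3: √((2.79)² + (-2.36)²) = √(7.7841 + 5.5696) = 3.65
  4: √((3.80)² + (0.10)²) = √(14.4400 + 0.0100) = 3.80
  → nearest: 2 (2.39)
Q4 at (-1.79, -0.00):
  1: √((2.57)² + (-1.05)²) = √(6.6049 + 1.1025) = 2.78
  2: √((1.85)² + (1.22)²) = √(3.4225 + 1.4884) = 2.22
  3: √((2.52)² + (-2.24)²) = √(6.3504 + 5.0176) = 3.37
  4: √((3.53)² + (0.22)²) = √(12.4609 + 0.0484) = 3.54
  → nearest: 2 (2.22)
Q5 at (-1.15, -2.03):
  1: √((1.93)² + (0.98)²) = √(3.7249 + 0.9604) = 2.16
  2: √((1.21)² + (3.25)²) = √(1.4641 + 10.5625) = 3.47
  3: √((1.88)² + (-0.21)²) = √(3.5344 + 0.0441) = 1.89
  4: √((2.89)² + (2.25)²) = √(8.3521 + 5.0625) = 3.66
  → nearest: 3 (1.89)

Q1→1; Q2→2; Q3→2; Q4→2; Q5→3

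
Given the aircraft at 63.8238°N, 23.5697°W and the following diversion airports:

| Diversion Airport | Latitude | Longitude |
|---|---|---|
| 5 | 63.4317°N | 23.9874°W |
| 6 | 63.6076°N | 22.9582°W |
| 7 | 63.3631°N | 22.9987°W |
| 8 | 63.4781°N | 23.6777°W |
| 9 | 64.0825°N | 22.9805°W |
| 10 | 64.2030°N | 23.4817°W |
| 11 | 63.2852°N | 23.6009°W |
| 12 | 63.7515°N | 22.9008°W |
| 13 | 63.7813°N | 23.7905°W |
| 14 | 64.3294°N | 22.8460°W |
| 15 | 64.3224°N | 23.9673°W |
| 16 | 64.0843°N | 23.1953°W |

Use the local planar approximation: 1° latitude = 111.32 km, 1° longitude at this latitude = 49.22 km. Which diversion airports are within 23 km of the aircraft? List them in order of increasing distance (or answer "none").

13

Distances from 63.8238°N, 23.5697°W:
5: 48.2481 km
6: 38.5374 km
7: 58.4811 km
8: 38.8487 km
9: 40.8702 km
10: 42.4342 km
11: 59.9766 km
12: 33.8927 km
13: 11.8529 km
14: 66.6081 km
15: 58.8531 km
16: 34.3588 km
Threshold 23 km: 13 (11.8529 km) is within range.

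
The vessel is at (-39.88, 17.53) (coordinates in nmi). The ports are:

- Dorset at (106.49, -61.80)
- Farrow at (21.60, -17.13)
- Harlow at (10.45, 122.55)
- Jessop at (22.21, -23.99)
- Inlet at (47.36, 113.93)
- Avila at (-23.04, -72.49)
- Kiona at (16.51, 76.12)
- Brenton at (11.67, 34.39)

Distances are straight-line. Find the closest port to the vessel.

Brenton

Distances from (-39.88, 17.53):
Dorset: √((146.37)² + (-79.33)²) = √(21424.1769 + 6293.2489) = 166.49 nmi
Farrow: √((61.48)² + (-34.66)²) = √(3779.7904 + 1201.3156) = 70.58 nmi
Harlow: √((50.33)² + (105.02)²) = √(2533.1089 + 11029.2004) = 116.46 nmi
Jessop: √((62.09)² + (-41.52)²) = √(3855.1681 + 1723.9104) = 74.69 nmi
Inlet: √((87.24)² + (96.40)²) = √(7610.8176 + 9292.9600) = 130.01 nmi
Avila: √((16.84)² + (-90.02)²) = √(283.5856 + 8103.6004) = 91.58 nmi
Kiona: √((56.39)² + (58.59)²) = √(3179.8321 + 3432.7881) = 81.32 nmi
Brenton: √((51.55)² + (16.86)²) = √(2657.4025 + 284.2596) = 54.24 nmi
Minimum: Brenton at 54.24 nmi.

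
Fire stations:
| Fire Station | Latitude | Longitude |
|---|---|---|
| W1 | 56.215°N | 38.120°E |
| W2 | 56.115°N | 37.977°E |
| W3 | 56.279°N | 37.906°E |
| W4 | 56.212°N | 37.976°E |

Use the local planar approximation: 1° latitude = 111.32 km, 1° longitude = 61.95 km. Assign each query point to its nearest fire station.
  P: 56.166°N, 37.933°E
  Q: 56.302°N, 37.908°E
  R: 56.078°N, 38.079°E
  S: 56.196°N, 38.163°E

P→W4; Q→W3; R→W2; S→W1

P at 56.166°N, 37.933°E:
  W1: √((0.049·111.32)² + (0.187·61.95)²) = √(29.75353 + 134.20412) = 12.805 km
  W2: √((-0.051·111.32)² + (0.044·61.95)²) = √(32.23196 + 7.42999) = 6.298 km
  W3: √((0.113·111.32)² + (-0.027·61.95)²) = √(158.23527 + 2.79776) = 12.690 km
  W4: √((0.046·111.32)² + (0.043·61.95)²) = √(26.22177 + 7.09610) = 5.772 km
  → nearest: W4 (5.772 km)
Q at 56.302°N, 37.908°E:
  W1: √((-0.087·111.32)² + (0.212·61.95)²) = √(93.79613 + 172.48620) = 16.318 km
  W2: √((-0.187·111.32)² + (0.069·61.95)²) = √(433.34083 + 18.27178) = 21.251 km
  W3: √((-0.023·111.32)² + (-0.002·61.95)²) = √(6.55544 + 0.01535) = 2.563 km
  W4: √((-0.090·111.32)² + (0.068·61.95)²) = √(100.37635 + 17.74600) = 10.868 km
  → nearest: W3 (2.563 km)
R at 56.078°N, 38.079°E:
  W1: √((0.137·111.32)² + (0.041·61.95)²) = √(232.58812 + 6.45135) = 15.461 km
  W2: √((0.037·111.32)² + (-0.102·61.95)²) = √(16.96484 + 39.92850) = 7.543 km
  W3: √((0.201·111.32)² + (-0.173·61.95)²) = √(500.65495 + 114.86159) = 24.810 km
  W4: √((0.134·111.32)² + (-0.103·61.95)²) = √(222.51331 + 40.71525) = 16.224 km
  → nearest: W2 (7.543 km)
S at 56.196°N, 38.163°E:
  W1: √((0.019·111.32)² + (-0.043·61.95)²) = √(4.47356 + 7.09610) = 3.401 km
  W2: √((-0.081·111.32)² + (-0.186·61.95)²) = √(81.30485 + 132.77262) = 14.631 km
  W3: √((0.083·111.32)² + (-0.257·61.95)²) = √(85.36947 + 253.48302) = 18.408 km
  W4: √((0.016·111.32)² + (-0.187·61.95)²) = √(3.17239 + 134.20412) = 11.721 km
  → nearest: W1 (3.401 km)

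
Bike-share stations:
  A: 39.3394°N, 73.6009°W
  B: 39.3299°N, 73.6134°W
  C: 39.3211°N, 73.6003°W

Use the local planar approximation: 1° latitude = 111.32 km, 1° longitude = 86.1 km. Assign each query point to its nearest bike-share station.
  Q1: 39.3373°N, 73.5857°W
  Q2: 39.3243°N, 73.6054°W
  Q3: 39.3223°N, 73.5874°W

Q1→A; Q2→C; Q3→C

Q1 at 39.3373°N, 73.5857°W:
  A: 1.3294 km
  B: 2.5232 km
  C: 2.1983 km
  → nearest: A (1.3294 km)
Q2 at 39.3243°N, 73.6054°W:
  A: 1.7250 km
  B: 0.9290 km
  C: 0.5654 km
  → nearest: C (0.5654 km)
Q3 at 39.3223°N, 73.5874°W:
  A: 2.2304 km
  B: 2.3931 km
  C: 1.1187 km
  → nearest: C (1.1187 km)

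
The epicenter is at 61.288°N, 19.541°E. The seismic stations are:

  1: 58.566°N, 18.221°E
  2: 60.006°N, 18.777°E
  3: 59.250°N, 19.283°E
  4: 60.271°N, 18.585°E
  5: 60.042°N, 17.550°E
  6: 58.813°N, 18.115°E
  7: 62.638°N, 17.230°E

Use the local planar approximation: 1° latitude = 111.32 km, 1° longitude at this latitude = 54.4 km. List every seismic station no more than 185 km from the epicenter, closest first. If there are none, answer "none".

Distances from 61.288°N, 19.541°E:
1: √((-2.722·111.32)² + (-1.320·54.4)²) = √(91816.90241 + 5156.38886) = 311.405 km
2: √((-1.282·111.32)² + (-0.764·54.4)²) = √(20366.78345 + 1727.36659) = 148.641 km
3: √((-2.038·111.32)² + (-0.258·54.4)²) = √(51470.06950 + 196.98684) = 227.304 km
4: √((-1.017·111.32)² + (-0.956·54.4)²) = √(12817.05657 + 2704.66564) = 124.586 km
5: √((-1.246·111.32)² + (-1.991·54.4)²) = √(19238.99935 + 11731.14275) = 175.983 km
6: √((-2.475·111.32)² + (-1.426·54.4)²) = √(75909.61729 + 6017.78754) = 286.230 km
7: √((1.350·111.32)² + (-2.311·54.4)²) = √(22584.67952 + 15805.11610) = 195.933 km
Threshold 185 km: 4 (124.586 km), 2 (148.641 km), 5 (175.983 km) are within range.

4, 2, 5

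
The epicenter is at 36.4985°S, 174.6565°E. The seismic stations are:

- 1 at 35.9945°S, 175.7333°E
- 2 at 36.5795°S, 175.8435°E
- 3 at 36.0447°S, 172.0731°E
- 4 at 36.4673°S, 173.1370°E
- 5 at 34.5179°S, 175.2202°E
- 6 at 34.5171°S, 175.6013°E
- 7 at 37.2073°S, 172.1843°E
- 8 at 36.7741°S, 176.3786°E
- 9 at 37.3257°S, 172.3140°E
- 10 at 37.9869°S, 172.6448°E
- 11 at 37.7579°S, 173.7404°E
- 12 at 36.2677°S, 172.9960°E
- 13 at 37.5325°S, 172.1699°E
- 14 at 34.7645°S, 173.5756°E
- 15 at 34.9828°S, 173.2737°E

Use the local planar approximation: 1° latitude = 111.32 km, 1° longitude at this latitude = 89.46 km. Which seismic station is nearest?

Distances from 36.4985°S, 174.6565°E:
1: √((0.5040·111.32)² + (1.0768·89.46)²) = √(3147.802444 + 9279.570625) = 111.4781 km
2: √((-0.0810·111.32)² + (1.1870·89.46)²) = √(81.304846 + 11276.107969) = 106.5712 km
3: √((0.4538·111.32)² + (-2.5834·89.46)²) = √(2551.968906 + 53412.277681) = 236.5676 km
4: √((0.0312·111.32)² + (-1.5195·89.46)²) = √(12.063007 + 18478.180134) = 135.9788 km
5: √((1.9806·111.32)² + (0.5637·89.46)²) = √(48611.603256 + 2543.043900) = 226.1739 km
6: √((1.9814·111.32)² + (0.9448·89.46)²) = √(48650.881391 + 7143.936028) = 236.2093 km
7: √((-0.7088·111.32)² + (-2.4722·89.46)²) = √(6225.780618 + 48913.077877) = 234.8166 km
8: √((-0.2756·111.32)² + (1.7221·89.46)²) = √(941.249637 + 23734.195817) = 157.0842 km
9: √((-0.8272·111.32)² + (-2.3425·89.46)²) = √(8479.445376 + 43915.414556) = 228.8992 km
10: √((-1.4884·111.32)² + (-2.0117·89.46)²) = √(27452.741331 + 32388.006630) = 244.6237 km
11: √((-1.2594·111.32)² + (-0.9161·89.46)²) = √(19655.032816 + 6716.508272) = 162.3932 km
12: √((0.2308·111.32)² + (-1.6605·89.46)²) = √(660.112572 + 22066.606346) = 150.7538 km
13: √((-1.0340·111.32)² + (-2.4866·89.46)²) = √(13249.133400 + 49484.552398) = 250.4669 km
14: √((1.7340·111.32)² + (-1.0809·89.46)²) = √(37260.148514 + 9350.370535) = 215.8947 km
15: √((1.5157·111.32)² + (-1.3828·89.46)²) = √(28469.044846 + 15302.998279) = 209.2177 km
Minimum: 2 at 106.5712 km.

2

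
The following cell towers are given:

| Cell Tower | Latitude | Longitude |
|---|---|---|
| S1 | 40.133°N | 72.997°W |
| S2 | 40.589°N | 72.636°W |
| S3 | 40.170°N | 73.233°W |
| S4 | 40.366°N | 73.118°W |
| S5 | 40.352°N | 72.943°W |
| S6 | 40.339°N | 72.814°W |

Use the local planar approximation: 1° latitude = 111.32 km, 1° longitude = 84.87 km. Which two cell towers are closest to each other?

Pairwise distances:
S1–S2: √((0.456·111.32)² + (0.361·84.87)²) = √(2576.77252 + 938.69133) = 59.291 km
S1–S3: √((0.037·111.32)² + (-0.236·84.87)²) = √(16.96484 + 401.17366) = 20.448 km
S1–S4: √((0.233·111.32)² + (-0.121·84.87)²) = √(672.75702 + 105.45791) = 27.897 km
S1–S5: √((0.219·111.32)² + (0.054·84.87)²) = √(594.33954 + 21.00371) = 24.806 km
S1–S6: √((0.206·111.32)² + (0.183·84.87)²) = √(525.87295 + 241.21848) = 27.696 km
S2–S3: √((-0.419·111.32)² + (-0.597·84.87)²) = √(2175.57691 + 2567.18441) = 68.868 km
S2–S4: √((-0.223·111.32)² + (-0.482·84.87)²) = √(616.24885 + 1673.41047) = 47.850 km
S2–S5: √((-0.237·111.32)² + (-0.307·84.87)²) = √(696.05425 + 678.86771) = 37.080 km
S2–S6: √((-0.250·111.32)² + (-0.178·84.87)²) = √(774.50890 + 228.21722) = 31.666 km
S3–S4: √((0.196·111.32)² + (0.115·84.87)²) = √(476.05654 + 95.25858) = 23.902 km
S3–S5: √((0.182·111.32)² + (0.290·84.87)²) = √(410.47732 + 605.76531) = 31.879 km
S3–S6: √((0.169·111.32)² + (0.419·84.87)²) = √(353.93198 + 1264.55129) = 40.230 km
S4–S5: √((-0.014·111.32)² + (0.175·84.87)²) = √(2.42886 + 220.58933) = 14.934 km
S4–S6: √((-0.027·111.32)² + (0.304·84.87)²) = √(9.03387 + 665.66477) = 25.975 km
S5–S6: √((-0.013·111.32)² + (0.129·84.87)²) = √(2.09427 + 119.86374) = 11.043 km
Closest pair: S5–S6 at 11.043 km.

S5 and S6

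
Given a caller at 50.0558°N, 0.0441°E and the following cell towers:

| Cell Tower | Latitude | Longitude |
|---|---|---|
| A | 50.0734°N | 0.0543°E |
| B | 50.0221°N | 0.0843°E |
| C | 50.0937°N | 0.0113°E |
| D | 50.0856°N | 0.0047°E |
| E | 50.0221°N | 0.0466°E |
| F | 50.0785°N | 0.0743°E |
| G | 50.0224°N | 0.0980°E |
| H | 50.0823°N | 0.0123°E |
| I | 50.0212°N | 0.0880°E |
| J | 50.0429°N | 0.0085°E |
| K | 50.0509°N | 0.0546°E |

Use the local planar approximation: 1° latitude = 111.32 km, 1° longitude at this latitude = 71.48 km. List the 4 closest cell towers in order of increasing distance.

K, A, J, F

Distances from 50.0558°N, 0.0441°E:
A: √((0.0176·111.32)² + (0.0102·71.48)²) = √(3.838590 + 0.531581) = 2.0905 km
B: √((-0.0337·111.32)² + (0.0402·71.48)²) = √(14.073632 + 8.256979) = 4.7255 km
C: √((0.0379·111.32)² + (-0.0328·71.48)²) = √(17.800197 + 5.496887) = 4.8267 km
D: √((0.0298·111.32)² + (-0.0394·71.48)²) = √(11.004718 + 7.931613) = 4.3516 km
E: √((-0.0337·111.32)² + (0.0025·71.48)²) = √(14.073632 + 0.031934) = 3.7557 km
F: √((0.0227·111.32)² + (0.0302·71.48)²) = √(6.385547 + 4.659968) = 3.3235 km
G: √((-0.0334·111.32)² + (0.0539·71.48)²) = √(13.824178 + 14.843852) = 5.3543 km
H: √((0.0265·111.32)² + (-0.0318·71.48)²) = √(8.702382 + 5.166820) = 3.7241 km
I: √((-0.0346·111.32)² + (0.0439·71.48)²) = √(14.835377 + 9.846868) = 4.9681 km
J: √((-0.0129·111.32)² + (-0.0356·71.48)²) = √(2.062176 + 6.475437) = 2.9219 km
K: √((-0.0049·111.32)² + (0.0105·71.48)²) = √(0.297535 + 0.563310) = 0.9278 km
Sorted: K (0.9278 km) < A (2.0905 km) < J (2.9219 km) < F (3.3235 km) < H (3.7241 km) < E (3.7557 km) < …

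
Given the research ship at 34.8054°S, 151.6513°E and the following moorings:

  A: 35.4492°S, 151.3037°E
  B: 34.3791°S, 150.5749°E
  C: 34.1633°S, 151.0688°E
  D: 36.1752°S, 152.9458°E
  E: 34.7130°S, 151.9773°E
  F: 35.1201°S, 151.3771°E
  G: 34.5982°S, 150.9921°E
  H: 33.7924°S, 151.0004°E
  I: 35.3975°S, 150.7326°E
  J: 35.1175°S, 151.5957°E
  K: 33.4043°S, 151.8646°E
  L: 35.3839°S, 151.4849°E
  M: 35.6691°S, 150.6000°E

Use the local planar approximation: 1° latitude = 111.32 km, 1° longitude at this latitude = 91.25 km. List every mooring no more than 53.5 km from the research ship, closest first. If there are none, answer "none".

E, J, F

Distances from 34.8054°S, 151.6513°E:
A: 78.3731 km
B: 109.0849 km
C: 89.0755 km
D: 192.8862 km
E: 31.4756 km
F: 43.0501 km
G: 64.4227 km
H: 127.4526 km
I: 106.6404 km
J: 35.1115 km
K: 157.1802 km
L: 66.1645 km
M: 135.8199 km
Threshold 53.5 km: E (31.4756 km), J (35.1115 km), F (43.0501 km) are within range.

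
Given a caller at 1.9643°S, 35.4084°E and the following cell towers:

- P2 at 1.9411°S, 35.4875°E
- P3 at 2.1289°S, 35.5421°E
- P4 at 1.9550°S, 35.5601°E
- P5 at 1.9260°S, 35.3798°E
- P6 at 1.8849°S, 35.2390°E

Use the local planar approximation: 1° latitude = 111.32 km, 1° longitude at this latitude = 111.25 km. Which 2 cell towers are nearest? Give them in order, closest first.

Distances from 1.9643°S, 35.4084°E:
P2: 9.1710 km
P3: 23.6005 km
P4: 16.9083 km
P5: 5.3199 km
P6: 20.8155 km
Sorted: P5 (5.3199 km) < P2 (9.1710 km) < P4 (16.9083 km) < P6 (20.8155 km) < …

P5, P2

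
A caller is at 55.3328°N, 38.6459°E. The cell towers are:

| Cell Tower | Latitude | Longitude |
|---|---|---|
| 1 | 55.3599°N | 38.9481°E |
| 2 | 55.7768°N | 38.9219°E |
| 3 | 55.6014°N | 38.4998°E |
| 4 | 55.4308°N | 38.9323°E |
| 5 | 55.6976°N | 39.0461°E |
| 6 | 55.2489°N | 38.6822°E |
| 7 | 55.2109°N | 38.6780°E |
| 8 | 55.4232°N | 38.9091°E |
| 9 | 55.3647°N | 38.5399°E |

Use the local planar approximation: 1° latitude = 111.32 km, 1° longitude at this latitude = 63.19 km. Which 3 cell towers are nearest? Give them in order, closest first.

Distances from 55.3328°N, 38.6459°E:
1: √((0.0271·111.32)² + (0.3022·63.19)²) = √(9.100913 + 364.657903) = 19.3328 km
2: √((0.4440·111.32)² + (0.2760·63.19)²) = √(2442.937384 + 304.168947) = 52.4128 km
3: √((0.2686·111.32)² + (-0.1461·63.19)²) = √(894.043010 + 85.230913) = 31.2934 km
4: √((0.0980·111.32)² + (0.2864·63.19)²) = √(119.014136 + 327.523705) = 21.1314 km
5: √((0.3648·111.32)² + (0.4002·63.19)²) = √(1649.134414 + 639.515212) = 47.8398 km
6: √((-0.0839·111.32)² + (0.0363·63.19)²) = √(87.230893 + 5.261505) = 9.6173 km
7: √((-0.1219·111.32)² + (0.0321·63.19)²) = √(184.142403 + 4.114403) = 13.7207 km
8: √((0.0904·111.32)² + (0.2632·63.19)²) = √(101.270570 + 276.610385) = 19.4392 km
9: √((0.0319·111.32)² + (-0.1060·63.19)²) = √(12.610368 + 44.865079) = 7.5813 km
Sorted: 9 (7.5813 km) < 6 (9.6173 km) < 7 (13.7207 km) < 1 (19.3328 km) < 8 (19.4392 km) < …

9, 6, 7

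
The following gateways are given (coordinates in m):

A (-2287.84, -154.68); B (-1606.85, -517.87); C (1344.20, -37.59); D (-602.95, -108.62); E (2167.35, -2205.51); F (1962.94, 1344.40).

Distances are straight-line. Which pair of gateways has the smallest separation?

A and B

Pairwise distances:
A–B: 771.79 m
A–C: 3633.93 m
A–D: 1685.52 m
A–E: 4904.55 m
A–F: 4507.37 m
B–C: 2989.88 m
B–D: 1084.11 m
B–E: 4134.33 m
B–F: 4026.34 m
C–D: 1948.45 m
C–E: 2318.93 m
C–F: 1514.18 m
D–E: 3474.41 m
D–F: 2948.74 m
E–F: 3555.79 m
Closest pair: A–B at 771.79 m.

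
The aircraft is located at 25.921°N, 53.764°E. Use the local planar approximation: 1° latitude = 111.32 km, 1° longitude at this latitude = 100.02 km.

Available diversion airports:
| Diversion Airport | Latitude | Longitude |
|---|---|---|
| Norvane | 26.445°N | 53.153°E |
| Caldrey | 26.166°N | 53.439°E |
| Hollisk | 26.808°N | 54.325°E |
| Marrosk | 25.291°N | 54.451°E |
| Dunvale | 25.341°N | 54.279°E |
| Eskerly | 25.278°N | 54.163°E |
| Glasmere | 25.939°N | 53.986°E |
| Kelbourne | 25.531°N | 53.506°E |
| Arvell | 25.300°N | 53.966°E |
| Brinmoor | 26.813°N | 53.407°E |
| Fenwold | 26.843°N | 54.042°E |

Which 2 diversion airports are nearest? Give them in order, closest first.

Distances from 25.921°N, 53.764°E:
Norvane: 84.482 km
Caldrey: 42.432 km
Hollisk: 113.570 km
Marrosk: 98.184 km
Dunvale: 82.596 km
Eskerly: 81.952 km
Glasmere: 22.295 km
Kelbourne: 50.505 km
Arvell: 72.022 km
Brinmoor: 105.522 km
Fenwold: 106.337 km
Sorted: Glasmere (22.295 km) < Caldrey (42.432 km) < Kelbourne (50.505 km) < Arvell (72.022 km) < …

Glasmere, Caldrey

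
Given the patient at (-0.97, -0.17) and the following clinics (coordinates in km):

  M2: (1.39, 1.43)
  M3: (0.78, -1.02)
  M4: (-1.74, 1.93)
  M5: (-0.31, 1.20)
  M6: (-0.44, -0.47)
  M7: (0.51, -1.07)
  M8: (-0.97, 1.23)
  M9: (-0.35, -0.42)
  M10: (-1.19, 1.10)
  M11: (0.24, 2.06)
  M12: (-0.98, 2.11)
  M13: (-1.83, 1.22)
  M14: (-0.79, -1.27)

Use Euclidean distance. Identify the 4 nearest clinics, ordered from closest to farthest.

Distances from (-0.97, -0.17):
M2: √((2.36)² + (1.60)²) = √(5.5696 + 2.5600) = 2.85 km
M3: √((1.75)² + (-0.85)²) = √(3.0625 + 0.7225) = 1.95 km
M4: √((-0.77)² + (2.10)²) = √(0.5929 + 4.4100) = 2.24 km
M5: √((0.66)² + (1.37)²) = √(0.4356 + 1.8769) = 1.52 km
M6: √((0.53)² + (-0.30)²) = √(0.2809 + 0.0900) = 0.61 km
M7: √((1.48)² + (-0.90)²) = √(2.1904 + 0.8100) = 1.73 km
M8: √((0.00)² + (1.40)²) = √(0.0000 + 1.9600) = 1.40 km
M9: √((0.62)² + (-0.25)²) = √(0.3844 + 0.0625) = 0.67 km
M10: √((-0.22)² + (1.27)²) = √(0.0484 + 1.6129) = 1.29 km
M11: √((1.21)² + (2.23)²) = √(1.4641 + 4.9729) = 2.54 km
M12: √((-0.01)² + (2.28)²) = √(0.0001 + 5.1984) = 2.28 km
M13: √((-0.86)² + (1.39)²) = √(0.7396 + 1.9321) = 1.63 km
M14: √((0.18)² + (-1.10)²) = √(0.0324 + 1.2100) = 1.11 km
Sorted: M6 (0.61 km) < M9 (0.67 km) < M14 (1.11 km) < M10 (1.29 km) < M8 (1.40 km) < M5 (1.52 km) < …

M6, M9, M14, M10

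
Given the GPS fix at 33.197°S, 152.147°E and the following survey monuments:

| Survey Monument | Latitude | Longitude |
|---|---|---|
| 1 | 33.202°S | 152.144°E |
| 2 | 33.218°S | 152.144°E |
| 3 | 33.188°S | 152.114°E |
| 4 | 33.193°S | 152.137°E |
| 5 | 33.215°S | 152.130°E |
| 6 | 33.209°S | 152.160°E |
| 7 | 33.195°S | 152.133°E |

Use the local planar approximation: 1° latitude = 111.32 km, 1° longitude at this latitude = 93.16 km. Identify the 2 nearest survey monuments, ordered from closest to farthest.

Distances from 33.197°S, 152.147°E:
1: 0.623 km
2: 2.354 km
3: 3.233 km
4: 1.033 km
5: 2.554 km
6: 1.803 km
7: 1.323 km
Sorted: 1 (0.623 km) < 4 (1.033 km) < 7 (1.323 km) < 6 (1.803 km) < …

1, 4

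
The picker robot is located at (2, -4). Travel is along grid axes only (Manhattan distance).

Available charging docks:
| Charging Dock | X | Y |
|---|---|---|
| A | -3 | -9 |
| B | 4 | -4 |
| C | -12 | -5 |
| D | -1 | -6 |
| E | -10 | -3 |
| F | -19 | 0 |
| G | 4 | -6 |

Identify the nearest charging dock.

Distances from (2, -4):
A: 10
B: 2
C: 15
D: 5
E: 13
F: 25
G: 4
Minimum: B at 2.

B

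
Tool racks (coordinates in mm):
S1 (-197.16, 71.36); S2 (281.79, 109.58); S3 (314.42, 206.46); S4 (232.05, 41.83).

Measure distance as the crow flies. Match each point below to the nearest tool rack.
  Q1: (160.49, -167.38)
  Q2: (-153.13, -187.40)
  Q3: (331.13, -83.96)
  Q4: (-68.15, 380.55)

Q1 at (160.49, -167.38):
  S1: √((-357.65)² + (238.74)²) = √(127913.5225 + 56996.7876) = 430.01 mm
  S2: √((121.30)² + (276.96)²) = √(14713.6900 + 76706.8416) = 302.36 mm
  S3: √((153.93)² + (373.84)²) = √(23694.4449 + 139756.3456) = 404.29 mm
  S4: √((71.56)² + (209.21)²) = √(5120.8336 + 43768.8241) = 221.11 mm
  → nearest: S4 (221.11 mm)
Q2 at (-153.13, -187.40):
  S1: √((-44.03)² + (258.76)²) = √(1938.6409 + 66956.7376) = 262.48 mm
  S2: √((434.92)² + (296.98)²) = √(189155.4064 + 88197.1204) = 526.64 mm
  S3: √((467.55)² + (393.86)²) = √(218603.0025 + 155125.6996) = 611.33 mm
  S4: √((385.18)² + (229.23)²) = √(148363.6324 + 52546.3929) = 448.23 mm
  → nearest: S1 (262.48 mm)
Q3 at (331.13, -83.96):
  S1: √((-528.29)² + (155.32)²) = √(279090.3241 + 24124.3024) = 550.65 mm
  S2: √((-49.34)² + (193.54)²) = √(2434.4356 + 37457.7316) = 199.73 mm
  S3: √((-16.71)² + (290.42)²) = √(279.2241 + 84343.7764) = 290.90 mm
  S4: √((-99.08)² + (125.79)²) = √(9816.8464 + 15823.1241) = 160.12 mm
  → nearest: S4 (160.12 mm)
Q4 at (-68.15, 380.55):
  S1: √((-129.01)² + (-309.19)²) = √(16643.5801 + 95598.4561) = 335.03 mm
  S2: √((349.94)² + (-270.97)²) = √(122458.0036 + 73424.7409) = 442.59 mm
  S3: √((382.57)² + (-174.09)²) = √(146359.8049 + 30307.3281) = 420.32 mm
  S4: √((300.20)² + (-338.72)²) = √(90120.0400 + 114731.2384) = 452.60 mm
  → nearest: S1 (335.03 mm)

Q1→S4; Q2→S1; Q3→S4; Q4→S1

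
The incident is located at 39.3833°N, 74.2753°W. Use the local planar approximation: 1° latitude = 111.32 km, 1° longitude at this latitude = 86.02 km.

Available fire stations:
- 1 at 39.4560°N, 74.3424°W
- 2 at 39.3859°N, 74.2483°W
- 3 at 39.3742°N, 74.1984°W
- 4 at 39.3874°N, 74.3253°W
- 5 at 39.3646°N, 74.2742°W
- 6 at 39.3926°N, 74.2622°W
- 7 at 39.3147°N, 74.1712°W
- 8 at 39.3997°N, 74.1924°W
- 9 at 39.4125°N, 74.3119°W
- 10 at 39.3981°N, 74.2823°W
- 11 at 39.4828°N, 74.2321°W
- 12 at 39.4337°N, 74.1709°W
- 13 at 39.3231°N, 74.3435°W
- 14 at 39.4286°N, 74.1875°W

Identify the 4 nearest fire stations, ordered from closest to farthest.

Distances from 39.3833°N, 74.2753°W:
1: 9.9404 km
2: 2.3405 km
3: 6.6921 km
4: 4.3251 km
5: 2.0838 km
6: 1.5302 km
7: 11.7687 km
8: 7.3610 km
9: 4.5253 km
10: 1.7541 km
11: 11.6831 km
12: 10.5890 km
13: 8.9065 km
14: 9.0813 km
Sorted: 6 (1.5302 km) < 10 (1.7541 km) < 5 (2.0838 km) < 2 (2.3405 km) < 4 (4.3251 km) < 9 (4.5253 km) < …

6, 10, 5, 2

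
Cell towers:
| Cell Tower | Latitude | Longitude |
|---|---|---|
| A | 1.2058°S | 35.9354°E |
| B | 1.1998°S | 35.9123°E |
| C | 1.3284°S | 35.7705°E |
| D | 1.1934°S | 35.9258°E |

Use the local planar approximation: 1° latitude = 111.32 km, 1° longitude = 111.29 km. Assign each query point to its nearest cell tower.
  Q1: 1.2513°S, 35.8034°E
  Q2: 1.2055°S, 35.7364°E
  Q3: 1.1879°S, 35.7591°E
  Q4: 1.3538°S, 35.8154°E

Q1 at 1.2513°S, 35.8034°E:
  A: 15.5390 km
  B: 13.4070 km
  C: 9.3311 km
  D: 15.0698 km
  → nearest: C (9.3311 km)
Q2 at 1.2055°S, 35.7364°E:
  A: 22.1467 km
  B: 19.5862 km
  C: 14.1978 km
  D: 21.1213 km
  → nearest: C (14.1978 km)
Q3 at 1.1879°S, 35.7591°E:
  A: 19.7214 km
  B: 17.1010 km
  C: 15.6918 km
  D: 18.5621 km
  → nearest: C (15.6918 km)
Q4 at 1.3538°S, 35.8154°E:
  A: 21.2082 km
  B: 20.2531 km
  C: 5.7414 km
  D: 21.6745 km
  → nearest: C (5.7414 km)

Q1→C; Q2→C; Q3→C; Q4→C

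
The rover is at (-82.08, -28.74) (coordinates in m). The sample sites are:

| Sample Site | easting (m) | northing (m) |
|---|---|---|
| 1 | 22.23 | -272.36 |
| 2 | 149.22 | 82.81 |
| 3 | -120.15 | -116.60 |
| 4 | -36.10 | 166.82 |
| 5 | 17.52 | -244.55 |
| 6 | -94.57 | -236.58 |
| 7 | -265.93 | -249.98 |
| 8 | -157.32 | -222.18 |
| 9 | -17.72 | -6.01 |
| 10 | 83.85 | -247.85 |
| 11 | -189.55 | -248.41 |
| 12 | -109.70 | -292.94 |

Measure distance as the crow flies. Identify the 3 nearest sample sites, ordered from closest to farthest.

Distances from (-82.08, -28.74):
1: √((104.31)² + (-243.62)²) = √(10880.5761 + 59350.7044) = 265.01 m
2: √((231.30)² + (111.55)²) = √(53499.6900 + 12443.4025) = 256.79 m
3: √((-38.07)² + (-87.86)²) = √(1449.3249 + 7719.3796) = 95.75 m
4: √((45.98)² + (195.56)²) = √(2114.1604 + 38243.7136) = 200.89 m
5: √((99.60)² + (-215.81)²) = √(9920.1600 + 46573.9561) = 237.68 m
6: √((-12.49)² + (-207.84)²) = √(156.0001 + 43197.4656) = 208.21 m
7: √((-183.85)² + (-221.24)²) = √(33800.8225 + 48947.1376) = 287.66 m
8: √((-75.24)² + (-193.44)²) = √(5661.0576 + 37419.0336) = 207.56 m
9: √((64.36)² + (22.73)²) = √(4142.2096 + 516.6529) = 68.26 m
10: √((165.93)² + (-219.11)²) = √(27532.7649 + 48009.1921) = 274.85 m
11: √((-107.47)² + (-219.67)²) = √(11549.8009 + 48254.9089) = 244.55 m
12: √((-27.62)² + (-264.20)²) = √(762.8644 + 69801.6400) = 265.64 m
Sorted: 9 (68.26 m) < 3 (95.75 m) < 4 (200.89 m) < 8 (207.56 m) < 6 (208.21 m) < …

9, 3, 4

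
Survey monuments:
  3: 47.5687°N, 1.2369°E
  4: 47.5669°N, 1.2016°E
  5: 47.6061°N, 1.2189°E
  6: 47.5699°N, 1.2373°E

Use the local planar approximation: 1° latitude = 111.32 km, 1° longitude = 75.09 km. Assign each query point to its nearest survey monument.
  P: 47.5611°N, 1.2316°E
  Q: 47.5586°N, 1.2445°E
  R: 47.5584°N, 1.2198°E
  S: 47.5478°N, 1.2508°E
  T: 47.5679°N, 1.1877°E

P→3; Q→3; R→4; S→3; T→4

P at 47.5611°N, 1.2316°E:
  3: √((0.0076·111.32)² + (0.0053·75.09)²) = √(0.715770 + 0.158386) = 0.9350 km
  4: √((0.0058·111.32)² + (-0.0300·75.09)²) = √(0.416872 + 5.074657) = 2.3434 km
  5: √((0.0450·111.32)² + (-0.0127·75.09)²) = √(25.094088 + 0.909435) = 5.0994 km
  6: √((0.0088·111.32)² + (0.0057·75.09)²) = √(0.959648 + 0.183195) = 1.0690 km
  → nearest: 3 (0.9350 km)
Q at 47.5586°N, 1.2445°E:
  3: √((0.0101·111.32)² + (-0.0076·75.09)²) = √(1.264122 + 0.325680) = 1.2609 km
  4: √((0.0083·111.32)² + (-0.0429·75.09)²) = √(0.853695 + 10.377167) = 3.3512 km
  5: √((0.0475·111.32)² + (-0.0256·75.09)²) = √(27.959771 + 3.695253) = 5.6263 km
  6: √((0.0113·111.32)² + (-0.0072·75.09)²) = √(1.582353 + 0.292300) = 1.3692 km
  → nearest: 3 (1.2609 km)
R at 47.5584°N, 1.2198°E:
  3: √((0.0103·111.32)² + (0.0171·75.09)²) = √(1.314682 + 1.648756) = 1.7215 km
  4: √((0.0085·111.32)² + (-0.0182·75.09)²) = √(0.895332 + 1.867699) = 1.6622 km
  5: √((0.0477·111.32)² + (-0.0009·75.09)²) = √(28.195718 + 0.004567) = 5.3104 km
  6: √((0.0115·111.32)² + (0.0175·75.09)²) = √(1.638861 + 1.726793) = 1.8346 km
  → nearest: 4 (1.6622 km)
S at 47.5478°N, 1.2508°E:
  3: √((0.0209·111.32)² + (-0.0139·75.09)²) = √(5.413012 + 1.089416) = 2.5500 km
  4: √((0.0191·111.32)² + (-0.0492·75.09)²) = √(4.520777 + 13.648798) = 4.2626 km
  5: √((0.0583·111.32)² + (-0.0319·75.09)²) = √(42.119529 + 5.737802) = 6.9179 km
  6: √((0.0221·111.32)² + (-0.0135·75.09)²) = √(6.052446 + 1.027618) = 2.6608 km
  → nearest: 3 (2.5500 km)
T at 47.5679°N, 1.1877°E:
  3: √((0.0008·111.32)² + (0.0492·75.09)²) = √(0.007931 + 13.648798) = 3.6955 km
  4: √((-0.0010·111.32)² + (0.0139·75.09)²) = √(0.012392 + 1.089416) = 1.0497 km
  5: √((0.0382·111.32)² + (0.0312·75.09)²) = √(18.083110 + 5.488749) = 4.8551 km
  6: √((0.0020·111.32)² + (0.0496·75.09)²) = √(0.049569 + 13.871632) = 3.7311 km
  → nearest: 4 (1.0497 km)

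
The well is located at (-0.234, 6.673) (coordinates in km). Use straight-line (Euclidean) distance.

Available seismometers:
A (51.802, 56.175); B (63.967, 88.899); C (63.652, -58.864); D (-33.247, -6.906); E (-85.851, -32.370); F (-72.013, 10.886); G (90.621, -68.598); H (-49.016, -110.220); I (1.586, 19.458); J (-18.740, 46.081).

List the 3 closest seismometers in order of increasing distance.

I, D, J

Distances from (-0.234, 6.673):
A: √((52.036)² + (49.502)²) = √(2707.74530 + 2450.44800) = 71.821 km
B: √((64.201)² + (82.226)²) = √(4121.76840 + 6761.11508) = 104.321 km
C: √((63.886)² + (-65.537)²) = √(4081.42100 + 4295.09837) = 91.523 km
D: √((-33.013)² + (-13.579)²) = √(1089.85817 + 184.38924) = 35.697 km
E: √((-85.617)² + (-39.043)²) = √(7330.27069 + 1524.35585) = 94.099 km
F: √((-71.779)² + (4.213)²) = √(5152.22484 + 17.74937) = 71.903 km
G: √((90.855)² + (-75.271)²) = √(8254.63102 + 5665.72344) = 117.985 km
H: √((-48.782)² + (-116.893)²) = √(2379.68352 + 13663.97345) = 126.664 km
I: √((1.820)² + (12.785)²) = √(3.31240 + 163.45622) = 12.914 km
J: √((-18.506)² + (39.408)²) = √(342.47204 + 1552.99046) = 43.537 km
Sorted: I (12.914 km) < D (35.697 km) < J (43.537 km) < A (71.821 km) < F (71.903 km) < …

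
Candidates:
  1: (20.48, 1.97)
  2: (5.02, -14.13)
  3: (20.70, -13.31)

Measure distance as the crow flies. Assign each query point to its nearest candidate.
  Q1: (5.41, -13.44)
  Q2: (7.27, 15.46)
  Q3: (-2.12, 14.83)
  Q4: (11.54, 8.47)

Q1→2; Q2→1; Q3→1; Q4→1

Q1 at (5.41, -13.44):
  1: √((15.07)² + (15.41)²) = √(227.1049 + 237.4681) = 21.55
  2: √((-0.39)² + (-0.69)²) = √(0.1521 + 0.4761) = 0.79
  3: √((15.29)² + (0.13)²) = √(233.7841 + 0.0169) = 15.29
  → nearest: 2 (0.79)
Q2 at (7.27, 15.46):
  1: √((13.21)² + (-13.49)²) = √(174.5041 + 181.9801) = 18.88
  2: √((-2.25)² + (-29.59)²) = √(5.0625 + 875.5681) = 29.68
  3: √((13.43)² + (-28.77)²) = √(180.3649 + 827.7129) = 31.75
  → nearest: 1 (18.88)
Q3 at (-2.12, 14.83):
  1: √((22.60)² + (-12.86)²) = √(510.7600 + 165.3796) = 26.00
  2: √((7.14)² + (-28.96)²) = √(50.9796 + 838.6816) = 29.83
  3: √((22.82)² + (-28.14)²) = √(520.7524 + 791.8596) = 36.23
  → nearest: 1 (26.00)
Q4 at (11.54, 8.47):
  1: √((8.94)² + (-6.50)²) = √(79.9236 + 42.2500) = 11.05
  2: √((-6.52)² + (-22.60)²) = √(42.5104 + 510.7600) = 23.52
  3: √((9.16)² + (-21.78)²) = √(83.9056 + 474.3684) = 23.63
  → nearest: 1 (11.05)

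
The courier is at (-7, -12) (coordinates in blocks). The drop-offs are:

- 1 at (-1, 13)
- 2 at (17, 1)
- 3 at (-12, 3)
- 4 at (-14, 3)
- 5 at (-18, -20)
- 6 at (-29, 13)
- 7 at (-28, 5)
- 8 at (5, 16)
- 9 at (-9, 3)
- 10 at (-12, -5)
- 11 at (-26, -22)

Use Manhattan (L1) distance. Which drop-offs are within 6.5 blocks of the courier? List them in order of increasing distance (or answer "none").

Distances from (-7, -12):
1: 31 blocks
2: 37 blocks
3: 20 blocks
4: 22 blocks
5: 19 blocks
6: 47 blocks
7: 38 blocks
8: 40 blocks
9: 17 blocks
10: 12 blocks
11: 29 blocks
Threshold 6.5 blocks: none within range.

none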